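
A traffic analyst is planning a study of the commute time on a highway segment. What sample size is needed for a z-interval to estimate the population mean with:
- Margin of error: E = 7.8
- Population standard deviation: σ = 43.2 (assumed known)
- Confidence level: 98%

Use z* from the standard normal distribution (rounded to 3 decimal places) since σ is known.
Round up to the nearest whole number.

Using z* since population σ is known (z-interval formula).

For 98% confidence, z* = 2.326 (from standard normal table)

Sample size formula for z-interval: n = (z*σ/E)²

n = (2.326 × 43.2 / 7.8)²
  = (12.882462)²
  = 165.9578

Round up to the nearest whole number: n = 166

166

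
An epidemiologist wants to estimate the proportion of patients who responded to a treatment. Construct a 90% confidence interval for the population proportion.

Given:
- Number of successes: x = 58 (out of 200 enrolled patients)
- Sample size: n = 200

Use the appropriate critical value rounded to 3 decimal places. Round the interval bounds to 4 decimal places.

Sample proportion: p̂ = 58/200 = 0.290000

Check conditions for normal approximation:
  np̂ = 58 ≥ 10 ✓
  n(1-p̂) = 142 ≥ 10 ✓

The sample is large enough, so use a z-interval (normal approximation) for the proportion.

For 90% confidence, z* = 1.645 (from standard normal table)

Standard error: SE = √(p̂(1-p̂)/n) = √(0.290000×0.710000/200) = 0.03208582

Margin of error: E = z* × SE = 1.645 × 0.03208582 = 0.052781

Z-interval: p̂ ± E = 0.290000 ± 0.052781 = (0.237219, 0.342781)

Rounded to 4 decimal places:

(0.2372, 0.3428)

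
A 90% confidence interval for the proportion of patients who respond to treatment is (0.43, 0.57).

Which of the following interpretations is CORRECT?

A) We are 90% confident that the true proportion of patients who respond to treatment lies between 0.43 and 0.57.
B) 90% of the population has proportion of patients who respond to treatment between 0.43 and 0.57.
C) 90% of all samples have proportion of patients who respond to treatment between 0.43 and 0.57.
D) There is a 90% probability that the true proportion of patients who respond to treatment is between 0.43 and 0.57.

A confidence interval represents our confidence in the procedure, not a probability statement about the parameter.

Key concept: If we repeated this sampling process many times and computed a 90% CI each time, about 90% of those intervals would contain the true population parameter.

For this specific interval (0.43, 0.57):
- Midpoint (point estimate): 0.5
- Margin of error: 0.07

The correct interpretation is the one stating confidence that the true parameter lies in the interval — option A.

A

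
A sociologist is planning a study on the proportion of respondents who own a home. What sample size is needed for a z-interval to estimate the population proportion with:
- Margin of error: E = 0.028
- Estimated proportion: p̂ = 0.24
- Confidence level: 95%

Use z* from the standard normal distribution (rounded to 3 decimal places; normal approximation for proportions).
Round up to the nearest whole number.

Using z* for proportion z-interval (normal approximation).

For 95% confidence, z* = 1.96 (from standard normal table)

Sample size formula for proportion z-interval: n = z*²p̂(1-p̂)/E²

n = 1.96² × 0.24 × 0.76 / 0.028²
  = 3.8416 × 0.1824 / 0.000784
  = 893.7600

Round up to the nearest whole number: n = 894

894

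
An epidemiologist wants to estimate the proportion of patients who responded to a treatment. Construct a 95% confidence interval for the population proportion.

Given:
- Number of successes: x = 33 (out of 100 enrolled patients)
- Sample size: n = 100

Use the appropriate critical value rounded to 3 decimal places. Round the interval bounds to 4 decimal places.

Sample proportion: p̂ = 33/100 = 0.330000

Check conditions for normal approximation:
  np̂ = 33 ≥ 10 ✓
  n(1-p̂) = 67 ≥ 10 ✓

The sample is large enough, so use a z-interval (normal approximation) for the proportion.

For 95% confidence, z* = 1.96 (from standard normal table)

Standard error: SE = √(p̂(1-p̂)/n) = √(0.330000×0.670000/100) = 0.04702127

Margin of error: E = z* × SE = 1.96 × 0.04702127 = 0.092162

Z-interval: p̂ ± E = 0.330000 ± 0.092162 = (0.237838, 0.422162)

Rounded to 4 decimal places:

(0.2378, 0.4222)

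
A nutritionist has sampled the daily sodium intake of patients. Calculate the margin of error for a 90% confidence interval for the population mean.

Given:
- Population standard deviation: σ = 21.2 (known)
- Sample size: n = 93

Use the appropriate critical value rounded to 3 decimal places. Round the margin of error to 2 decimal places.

The population standard deviation σ is known, so use the z-interval margin of error formula.

For 90% confidence, z* = 1.645 (from standard normal table)

Margin of error formula for z-interval: E = z* × σ/√n

E = 1.645 × 21.2/√93
  = 1.645 × 2.198338
  = 3.6163

Rounded to 2 decimal places:

3.62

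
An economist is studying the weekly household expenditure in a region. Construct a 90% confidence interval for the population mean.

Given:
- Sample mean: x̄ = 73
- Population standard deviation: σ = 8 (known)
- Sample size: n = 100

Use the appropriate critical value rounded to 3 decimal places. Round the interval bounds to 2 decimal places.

The population standard deviation σ is known, so use a z-interval (standard normal critical value).

For 90% confidence, z* = 1.645 (from standard normal table)

Standard error: SE = σ/√n = 8/√100 = 0.800000

Margin of error: E = z* × SE = 1.645 × 0.800000 = 1.3160

Z-interval: x̄ ± E = 73 ± 1.3160 = (71.6840, 74.3160)

Rounded to 2 decimal places:

(71.68, 74.32)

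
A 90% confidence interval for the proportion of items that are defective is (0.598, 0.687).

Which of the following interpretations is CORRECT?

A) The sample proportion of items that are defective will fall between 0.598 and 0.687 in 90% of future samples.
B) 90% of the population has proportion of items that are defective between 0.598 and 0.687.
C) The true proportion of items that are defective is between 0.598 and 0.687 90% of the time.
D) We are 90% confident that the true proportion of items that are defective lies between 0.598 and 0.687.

A confidence interval represents our confidence in the procedure, not a probability statement about the parameter.

Key concept: If we repeated this sampling process many times and computed a 90% CI each time, about 90% of those intervals would contain the true population parameter.

For this specific interval (0.598, 0.687):
- Midpoint (point estimate): 0.6425
- Margin of error: 0.0445

The correct interpretation is the one stating confidence that the true parameter lies in the interval — option D.

D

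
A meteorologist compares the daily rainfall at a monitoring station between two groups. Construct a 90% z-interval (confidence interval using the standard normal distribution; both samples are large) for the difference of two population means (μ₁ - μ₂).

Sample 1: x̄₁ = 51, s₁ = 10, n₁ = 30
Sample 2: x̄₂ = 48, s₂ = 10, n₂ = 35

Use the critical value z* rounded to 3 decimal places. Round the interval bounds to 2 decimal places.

Both samples are large (n₁ = 30 ≥ 30, n₂ = 35 ≥ 30), so a z-interval for the difference of means applies.

Point estimate: x̄₁ - x̄₂ = 51 - 48 = 3

Standard error: SE = √(s₁²/n₁ + s₂²/n₂)
= √(10²/30 + 10²/35)
= √(3.333333 + 2.857143)
= 2.488067

For 90% confidence, z* = 1.645 (from standard normal table)
Margin of error: E = z* × SE = 1.645 × 2.488067 = 4.0929

Z-interval: (x̄₁ - x̄₂) ± E = 3 ± 4.0929 = (-1.0929, 7.0929)

Rounded to 2 decimal places:

(-1.09, 7.09)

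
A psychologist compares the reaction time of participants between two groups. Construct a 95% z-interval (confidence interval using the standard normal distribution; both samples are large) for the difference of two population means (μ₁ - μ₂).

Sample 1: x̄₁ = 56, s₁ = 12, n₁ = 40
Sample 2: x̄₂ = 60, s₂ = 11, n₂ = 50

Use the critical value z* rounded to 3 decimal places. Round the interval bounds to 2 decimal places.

Both samples are large (n₁ = 40 ≥ 30, n₂ = 50 ≥ 30), so a z-interval for the difference of means applies.

Point estimate: x̄₁ - x̄₂ = 56 - 60 = -4

Standard error: SE = √(s₁²/n₁ + s₂²/n₂)
= √(12²/40 + 11²/50)
= √(3.600000 + 2.420000)
= 2.453569

For 95% confidence, z* = 1.96 (from standard normal table)
Margin of error: E = z* × SE = 1.96 × 2.453569 = 4.8090

Z-interval: (x̄₁ - x̄₂) ± E = -4 ± 4.8090 = (-8.8090, 0.8090)

Rounded to 2 decimal places:

(-8.81, 0.81)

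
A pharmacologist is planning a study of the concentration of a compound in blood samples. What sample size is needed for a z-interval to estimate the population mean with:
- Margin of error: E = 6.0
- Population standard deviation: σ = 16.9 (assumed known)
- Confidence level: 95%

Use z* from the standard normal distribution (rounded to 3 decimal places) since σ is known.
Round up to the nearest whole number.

Using z* since population σ is known (z-interval formula).

For 95% confidence, z* = 1.96 (from standard normal table)

Sample size formula for z-interval: n = (z*σ/E)²

n = (1.96 × 16.9 / 6.0)²
  = (5.520667)²
  = 30.4778

Round up to the nearest whole number: n = 31

31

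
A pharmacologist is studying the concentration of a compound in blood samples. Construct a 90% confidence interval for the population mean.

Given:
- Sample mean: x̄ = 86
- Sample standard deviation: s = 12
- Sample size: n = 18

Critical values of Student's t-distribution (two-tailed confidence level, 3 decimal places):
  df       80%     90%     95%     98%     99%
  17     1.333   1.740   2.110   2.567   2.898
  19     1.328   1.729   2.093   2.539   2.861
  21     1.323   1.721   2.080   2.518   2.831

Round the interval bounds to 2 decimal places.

The population standard deviation σ is unknown (only the sample standard deviation s is given), so use a t-interval with df = n - 1 = 18 - 1 = 17.

For 90% confidence with df = 17, t* = 1.740 (from t-table)

Standard error: SE = s/√n = 12/√18 = 2.828427

Margin of error: E = t* × SE = 1.740 × 2.828427 = 4.9215

T-interval: x̄ ± E = 86 ± 4.9215 = (81.0785, 90.9215)

Rounded to 2 decimal places:

(81.08, 90.92)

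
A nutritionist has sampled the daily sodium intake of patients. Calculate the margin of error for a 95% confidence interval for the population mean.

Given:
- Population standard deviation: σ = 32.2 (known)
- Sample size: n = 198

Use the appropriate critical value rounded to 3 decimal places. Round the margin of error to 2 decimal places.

The population standard deviation σ is known, so use the z-interval margin of error formula.

For 95% confidence, z* = 1.96 (from standard normal table)

Margin of error formula for z-interval: E = z* × σ/√n

E = 1.96 × 32.2/√198
  = 1.96 × 2.288354
  = 4.4852

Rounded to 2 decimal places:

4.49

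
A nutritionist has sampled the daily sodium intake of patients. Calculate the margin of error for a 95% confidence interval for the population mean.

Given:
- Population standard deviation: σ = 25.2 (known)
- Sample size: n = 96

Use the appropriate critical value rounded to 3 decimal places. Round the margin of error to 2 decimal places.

The population standard deviation σ is known, so use the z-interval margin of error formula.

For 95% confidence, z* = 1.96 (from standard normal table)

Margin of error formula for z-interval: E = z* × σ/√n

E = 1.96 × 25.2/√96
  = 1.96 × 2.571964
  = 5.0410

Rounded to 2 decimal places:

5.04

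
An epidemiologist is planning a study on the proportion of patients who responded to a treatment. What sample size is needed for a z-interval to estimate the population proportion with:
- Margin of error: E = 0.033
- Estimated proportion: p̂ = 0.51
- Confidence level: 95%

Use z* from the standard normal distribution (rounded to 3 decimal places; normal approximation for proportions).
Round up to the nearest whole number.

Using z* for proportion z-interval (normal approximation).

For 95% confidence, z* = 1.96 (from standard normal table)

Sample size formula for proportion z-interval: n = z*²p̂(1-p̂)/E²

n = 1.96² × 0.51 × 0.49 / 0.033²
  = 3.8416 × 0.2499 / 0.001089
  = 881.5572

Round up to the nearest whole number: n = 882

882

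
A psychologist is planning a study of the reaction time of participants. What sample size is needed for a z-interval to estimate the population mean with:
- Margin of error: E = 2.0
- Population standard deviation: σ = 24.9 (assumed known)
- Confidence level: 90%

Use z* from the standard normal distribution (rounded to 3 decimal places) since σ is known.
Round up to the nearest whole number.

Using z* since population σ is known (z-interval formula).

For 90% confidence, z* = 1.645 (from standard normal table)

Sample size formula for z-interval: n = (z*σ/E)²

n = (1.645 × 24.9 / 2.0)²
  = (20.480250)²
  = 419.4406

Round up to the nearest whole number: n = 420

420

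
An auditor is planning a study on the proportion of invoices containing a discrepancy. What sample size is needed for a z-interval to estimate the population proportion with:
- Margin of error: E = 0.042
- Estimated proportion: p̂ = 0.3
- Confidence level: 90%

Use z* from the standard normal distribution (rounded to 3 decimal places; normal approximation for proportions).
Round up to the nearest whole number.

Using z* for proportion z-interval (normal approximation).

For 90% confidence, z* = 1.645 (from standard normal table)

Sample size formula for proportion z-interval: n = z*²p̂(1-p̂)/E²

n = 1.645² × 0.3 × 0.7 / 0.042²
  = 2.706025 × 0.21 / 0.001764
  = 322.1458

Round up to the nearest whole number: n = 323

323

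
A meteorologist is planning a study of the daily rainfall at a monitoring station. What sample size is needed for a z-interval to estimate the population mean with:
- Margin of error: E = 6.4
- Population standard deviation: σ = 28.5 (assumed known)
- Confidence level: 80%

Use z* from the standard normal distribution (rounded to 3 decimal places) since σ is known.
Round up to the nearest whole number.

Using z* since population σ is known (z-interval formula).

For 80% confidence, z* = 1.282 (from standard normal table)

Sample size formula for z-interval: n = (z*σ/E)²

n = (1.282 × 28.5 / 6.4)²
  = (5.708906)²
  = 32.5916

Round up to the nearest whole number: n = 33

33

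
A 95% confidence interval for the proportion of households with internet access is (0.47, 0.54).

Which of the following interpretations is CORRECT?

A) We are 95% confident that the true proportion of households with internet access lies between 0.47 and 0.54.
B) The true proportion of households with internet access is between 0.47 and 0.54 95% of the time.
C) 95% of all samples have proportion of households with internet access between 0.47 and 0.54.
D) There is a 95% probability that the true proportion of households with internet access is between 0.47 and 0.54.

A confidence interval represents our confidence in the procedure, not a probability statement about the parameter.

Key concept: If we repeated this sampling process many times and computed a 95% CI each time, about 95% of those intervals would contain the true population parameter.

For this specific interval (0.47, 0.54):
- Midpoint (point estimate): 0.505
- Margin of error: 0.035

The correct interpretation is the one stating confidence that the true parameter lies in the interval — option A.

A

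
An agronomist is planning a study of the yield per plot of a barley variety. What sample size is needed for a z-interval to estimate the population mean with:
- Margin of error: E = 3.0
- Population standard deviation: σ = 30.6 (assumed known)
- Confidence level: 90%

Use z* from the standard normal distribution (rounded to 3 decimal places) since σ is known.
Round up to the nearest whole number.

Using z* since population σ is known (z-interval formula).

For 90% confidence, z* = 1.645 (from standard normal table)

Sample size formula for z-interval: n = (z*σ/E)²

n = (1.645 × 30.6 / 3.0)²
  = (16.779000)²
  = 281.5348

Round up to the nearest whole number: n = 282

282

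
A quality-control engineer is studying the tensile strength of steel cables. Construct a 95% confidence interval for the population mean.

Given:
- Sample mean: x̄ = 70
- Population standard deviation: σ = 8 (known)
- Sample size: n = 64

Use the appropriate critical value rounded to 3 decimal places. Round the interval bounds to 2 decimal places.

The population standard deviation σ is known, so use a z-interval (standard normal critical value).

For 95% confidence, z* = 1.96 (from standard normal table)

Standard error: SE = σ/√n = 8/√64 = 1.000000

Margin of error: E = z* × SE = 1.96 × 1.000000 = 1.9600

Z-interval: x̄ ± E = 70 ± 1.9600 = (68.0400, 71.9600)

Rounded to 2 decimal places:

(68.04, 71.96)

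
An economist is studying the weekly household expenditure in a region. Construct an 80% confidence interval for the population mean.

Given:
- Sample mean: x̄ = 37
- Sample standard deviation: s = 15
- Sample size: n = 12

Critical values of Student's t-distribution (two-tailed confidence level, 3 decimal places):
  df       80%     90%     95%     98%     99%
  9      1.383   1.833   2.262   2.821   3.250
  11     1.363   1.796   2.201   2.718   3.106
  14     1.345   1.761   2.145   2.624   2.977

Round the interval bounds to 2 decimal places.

The population standard deviation σ is unknown (only the sample standard deviation s is given), so use a t-interval with df = n - 1 = 12 - 1 = 11.

For 80% confidence with df = 11, t* = 1.363 (from t-table)

Standard error: SE = s/√n = 15/√12 = 4.330127

Margin of error: E = t* × SE = 1.363 × 4.330127 = 5.9020

T-interval: x̄ ± E = 37 ± 5.9020 = (31.0980, 42.9020)

Rounded to 2 decimal places:

(31.10, 42.90)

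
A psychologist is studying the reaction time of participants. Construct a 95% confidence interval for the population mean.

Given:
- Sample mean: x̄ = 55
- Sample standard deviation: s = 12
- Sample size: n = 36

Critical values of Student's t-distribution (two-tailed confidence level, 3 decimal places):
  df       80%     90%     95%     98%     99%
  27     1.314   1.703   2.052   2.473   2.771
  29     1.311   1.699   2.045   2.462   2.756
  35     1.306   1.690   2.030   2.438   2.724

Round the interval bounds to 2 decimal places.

The population standard deviation σ is unknown (only the sample standard deviation s is given), so use a t-interval with df = n - 1 = 36 - 1 = 35.

For 95% confidence with df = 35, t* = 2.030 (from t-table)

Standard error: SE = s/√n = 12/√36 = 2.000000

Margin of error: E = t* × SE = 2.030 × 2.000000 = 4.0600

T-interval: x̄ ± E = 55 ± 4.0600 = (50.9400, 59.0600)

Rounded to 2 decimal places:

(50.94, 59.06)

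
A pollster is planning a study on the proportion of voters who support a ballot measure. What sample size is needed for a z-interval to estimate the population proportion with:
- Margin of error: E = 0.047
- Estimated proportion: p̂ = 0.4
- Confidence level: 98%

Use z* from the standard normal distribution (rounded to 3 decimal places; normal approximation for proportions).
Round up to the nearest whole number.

Using z* for proportion z-interval (normal approximation).

For 98% confidence, z* = 2.326 (from standard normal table)

Sample size formula for proportion z-interval: n = z*²p̂(1-p̂)/E²

n = 2.326² × 0.4 × 0.6 / 0.047²
  = 5.410276 × 0.24 / 0.002209
  = 587.8073

Round up to the nearest whole number: n = 588

588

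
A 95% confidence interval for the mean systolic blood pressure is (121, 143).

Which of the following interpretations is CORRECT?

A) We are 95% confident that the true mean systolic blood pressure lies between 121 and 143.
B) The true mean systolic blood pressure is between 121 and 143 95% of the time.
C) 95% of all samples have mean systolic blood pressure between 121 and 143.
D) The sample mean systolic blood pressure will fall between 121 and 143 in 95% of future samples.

A confidence interval represents our confidence in the procedure, not a probability statement about the parameter.

Key concept: If we repeated this sampling process many times and computed a 95% CI each time, about 95% of those intervals would contain the true population parameter.

For this specific interval (121, 143):
- Midpoint (point estimate): 132
- Margin of error: 11

The correct interpretation is the one stating confidence that the true parameter lies in the interval — option A.

A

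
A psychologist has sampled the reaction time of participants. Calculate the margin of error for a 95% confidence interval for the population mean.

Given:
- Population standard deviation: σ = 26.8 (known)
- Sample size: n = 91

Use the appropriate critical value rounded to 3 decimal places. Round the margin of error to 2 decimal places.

The population standard deviation σ is known, so use the z-interval margin of error formula.

For 95% confidence, z* = 1.96 (from standard normal table)

Margin of error formula for z-interval: E = z* × σ/√n

E = 1.96 × 26.8/√91
  = 1.96 × 2.809403
  = 5.5064

Rounded to 2 decimal places:

5.51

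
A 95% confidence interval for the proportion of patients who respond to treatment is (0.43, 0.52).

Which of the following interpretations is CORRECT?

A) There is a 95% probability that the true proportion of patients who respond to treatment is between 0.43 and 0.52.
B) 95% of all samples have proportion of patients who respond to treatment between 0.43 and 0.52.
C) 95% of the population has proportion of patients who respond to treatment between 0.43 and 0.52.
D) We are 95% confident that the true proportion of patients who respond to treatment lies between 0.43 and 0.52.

A confidence interval represents our confidence in the procedure, not a probability statement about the parameter.

Key concept: If we repeated this sampling process many times and computed a 95% CI each time, about 95% of those intervals would contain the true population parameter.

For this specific interval (0.43, 0.52):
- Midpoint (point estimate): 0.475
- Margin of error: 0.045

The correct interpretation is the one stating confidence that the true parameter lies in the interval — option D.

D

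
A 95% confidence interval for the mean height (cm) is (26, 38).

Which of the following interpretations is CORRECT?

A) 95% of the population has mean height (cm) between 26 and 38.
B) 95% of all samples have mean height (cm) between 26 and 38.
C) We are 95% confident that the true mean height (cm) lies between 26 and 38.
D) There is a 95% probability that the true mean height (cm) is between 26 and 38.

A confidence interval represents our confidence in the procedure, not a probability statement about the parameter.

Key concept: If we repeated this sampling process many times and computed a 95% CI each time, about 95% of those intervals would contain the true population parameter.

For this specific interval (26, 38):
- Midpoint (point estimate): 32
- Margin of error: 6

The correct interpretation is the one stating confidence that the true parameter lies in the interval — option C.

C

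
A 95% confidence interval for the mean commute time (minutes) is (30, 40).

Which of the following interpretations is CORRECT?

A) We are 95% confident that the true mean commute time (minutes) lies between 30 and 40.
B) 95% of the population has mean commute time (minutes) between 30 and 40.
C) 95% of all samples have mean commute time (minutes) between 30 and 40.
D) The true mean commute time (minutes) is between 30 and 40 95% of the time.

A confidence interval represents our confidence in the procedure, not a probability statement about the parameter.

Key concept: If we repeated this sampling process many times and computed a 95% CI each time, about 95% of those intervals would contain the true population parameter.

For this specific interval (30, 40):
- Midpoint (point estimate): 35
- Margin of error: 5

The correct interpretation is the one stating confidence that the true parameter lies in the interval — option A.

A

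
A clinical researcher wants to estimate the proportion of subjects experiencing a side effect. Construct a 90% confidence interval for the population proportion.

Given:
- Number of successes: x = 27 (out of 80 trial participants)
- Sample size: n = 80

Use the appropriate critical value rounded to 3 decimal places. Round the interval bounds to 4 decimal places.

Sample proportion: p̂ = 27/80 = 0.337500

Check conditions for normal approximation:
  np̂ = 27 ≥ 10 ✓
  n(1-p̂) = 53 ≥ 10 ✓

The sample is large enough, so use a z-interval (normal approximation) for the proportion.

For 90% confidence, z* = 1.645 (from standard normal table)

Standard error: SE = √(p̂(1-p̂)/n) = √(0.337500×0.662500/80) = 0.05286702

Margin of error: E = z* × SE = 1.645 × 0.05286702 = 0.086966

Z-interval: p̂ ± E = 0.337500 ± 0.086966 = (0.250534, 0.424466)

Rounded to 4 decimal places:

(0.2505, 0.4245)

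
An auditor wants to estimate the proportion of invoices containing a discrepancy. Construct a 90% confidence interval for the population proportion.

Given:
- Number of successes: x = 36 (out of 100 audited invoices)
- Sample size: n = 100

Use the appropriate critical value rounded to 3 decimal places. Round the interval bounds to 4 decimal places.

Sample proportion: p̂ = 36/100 = 0.360000

Check conditions for normal approximation:
  np̂ = 36 ≥ 10 ✓
  n(1-p̂) = 64 ≥ 10 ✓

The sample is large enough, so use a z-interval (normal approximation) for the proportion.

For 90% confidence, z* = 1.645 (from standard normal table)

Standard error: SE = √(p̂(1-p̂)/n) = √(0.360000×0.640000/100) = 0.04800000

Margin of error: E = z* × SE = 1.645 × 0.04800000 = 0.078960

Z-interval: p̂ ± E = 0.360000 ± 0.078960 = (0.281040, 0.438960)

Rounded to 4 decimal places:

(0.2810, 0.4390)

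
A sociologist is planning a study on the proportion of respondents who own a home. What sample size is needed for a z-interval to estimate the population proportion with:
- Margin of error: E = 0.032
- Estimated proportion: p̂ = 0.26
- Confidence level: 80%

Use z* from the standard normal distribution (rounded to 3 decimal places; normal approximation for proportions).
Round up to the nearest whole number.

Using z* for proportion z-interval (normal approximation).

For 80% confidence, z* = 1.282 (from standard normal table)

Sample size formula for proportion z-interval: n = z*²p̂(1-p̂)/E²

n = 1.282² × 0.26 × 0.74 / 0.032²
  = 1.643524 × 0.1924 / 0.001024
  = 308.8028

Round up to the nearest whole number: n = 309

309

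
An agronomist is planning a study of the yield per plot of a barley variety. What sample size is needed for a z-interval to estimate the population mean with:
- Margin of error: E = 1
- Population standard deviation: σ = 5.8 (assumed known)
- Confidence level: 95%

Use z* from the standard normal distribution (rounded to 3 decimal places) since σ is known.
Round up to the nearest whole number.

Using z* since population σ is known (z-interval formula).

For 95% confidence, z* = 1.96 (from standard normal table)

Sample size formula for z-interval: n = (z*σ/E)²

n = (1.96 × 5.8 / 1)²
  = (11.368000)²
  = 129.2314

Round up to the nearest whole number: n = 130

130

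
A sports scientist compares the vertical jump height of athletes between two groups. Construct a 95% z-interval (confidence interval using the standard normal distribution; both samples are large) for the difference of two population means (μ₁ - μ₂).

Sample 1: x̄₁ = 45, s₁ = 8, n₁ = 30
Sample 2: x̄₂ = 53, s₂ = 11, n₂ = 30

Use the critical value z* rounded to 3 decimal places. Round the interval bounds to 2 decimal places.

Both samples are large (n₁ = 30 ≥ 30, n₂ = 30 ≥ 30), so a z-interval for the difference of means applies.

Point estimate: x̄₁ - x̄₂ = 45 - 53 = -8

Standard error: SE = √(s₁²/n₁ + s₂²/n₂)
= √(8²/30 + 11²/30)
= √(2.133333 + 4.033333)
= 2.483277

For 95% confidence, z* = 1.96 (from standard normal table)
Margin of error: E = z* × SE = 1.96 × 2.483277 = 4.8672

Z-interval: (x̄₁ - x̄₂) ± E = -8 ± 4.8672 = (-12.8672, -3.1328)

Rounded to 2 decimal places:

(-12.87, -3.13)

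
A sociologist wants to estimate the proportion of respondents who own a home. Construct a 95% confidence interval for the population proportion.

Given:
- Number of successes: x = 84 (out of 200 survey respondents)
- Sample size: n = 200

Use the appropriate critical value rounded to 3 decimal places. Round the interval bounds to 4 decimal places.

Sample proportion: p̂ = 84/200 = 0.420000

Check conditions for normal approximation:
  np̂ = 84 ≥ 10 ✓
  n(1-p̂) = 116 ≥ 10 ✓

The sample is large enough, so use a z-interval (normal approximation) for the proportion.

For 95% confidence, z* = 1.96 (from standard normal table)

Standard error: SE = √(p̂(1-p̂)/n) = √(0.420000×0.580000/200) = 0.03489986

Margin of error: E = z* × SE = 1.96 × 0.03489986 = 0.068404

Z-interval: p̂ ± E = 0.420000 ± 0.068404 = (0.351596, 0.488404)

Rounded to 4 decimal places:

(0.3516, 0.4884)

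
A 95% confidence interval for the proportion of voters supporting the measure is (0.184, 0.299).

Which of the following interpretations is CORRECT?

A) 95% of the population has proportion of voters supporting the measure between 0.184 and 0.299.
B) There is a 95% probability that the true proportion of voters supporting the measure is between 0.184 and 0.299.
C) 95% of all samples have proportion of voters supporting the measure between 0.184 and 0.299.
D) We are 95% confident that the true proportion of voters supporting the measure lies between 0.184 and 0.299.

A confidence interval represents our confidence in the procedure, not a probability statement about the parameter.

Key concept: If we repeated this sampling process many times and computed a 95% CI each time, about 95% of those intervals would contain the true population parameter.

For this specific interval (0.184, 0.299):
- Midpoint (point estimate): 0.2415
- Margin of error: 0.0575

The correct interpretation is the one stating confidence that the true parameter lies in the interval — option D.

D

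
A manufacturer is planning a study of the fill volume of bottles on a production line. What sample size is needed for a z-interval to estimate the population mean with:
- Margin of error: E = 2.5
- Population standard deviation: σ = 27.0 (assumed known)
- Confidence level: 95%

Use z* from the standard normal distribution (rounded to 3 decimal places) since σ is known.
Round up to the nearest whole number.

Using z* since population σ is known (z-interval formula).

For 95% confidence, z* = 1.96 (from standard normal table)

Sample size formula for z-interval: n = (z*σ/E)²

n = (1.96 × 27.0 / 2.5)²
  = (21.168000)²
  = 448.0842

Round up to the nearest whole number: n = 449

449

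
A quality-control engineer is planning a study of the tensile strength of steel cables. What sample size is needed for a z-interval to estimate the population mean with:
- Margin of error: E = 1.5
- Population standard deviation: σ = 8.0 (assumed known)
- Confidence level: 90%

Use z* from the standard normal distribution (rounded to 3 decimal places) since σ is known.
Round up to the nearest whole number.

Using z* since population σ is known (z-interval formula).

For 90% confidence, z* = 1.645 (from standard normal table)

Sample size formula for z-interval: n = (z*σ/E)²

n = (1.645 × 8.0 / 1.5)²
  = (8.773333)²
  = 76.9714

Round up to the nearest whole number: n = 77

77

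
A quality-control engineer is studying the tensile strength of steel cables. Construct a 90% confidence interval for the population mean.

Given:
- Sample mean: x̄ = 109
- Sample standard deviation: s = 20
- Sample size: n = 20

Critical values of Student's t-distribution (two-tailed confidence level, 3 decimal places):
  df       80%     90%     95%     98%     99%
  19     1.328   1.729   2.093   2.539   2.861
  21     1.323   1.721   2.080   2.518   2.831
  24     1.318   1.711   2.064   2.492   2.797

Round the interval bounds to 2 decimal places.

The population standard deviation σ is unknown (only the sample standard deviation s is given), so use a t-interval with df = n - 1 = 20 - 1 = 19.

For 90% confidence with df = 19, t* = 1.729 (from t-table)

Standard error: SE = s/√n = 20/√20 = 4.472136

Margin of error: E = t* × SE = 1.729 × 4.472136 = 7.7323

T-interval: x̄ ± E = 109 ± 7.7323 = (101.2677, 116.7323)

Rounded to 2 decimal places:

(101.27, 116.73)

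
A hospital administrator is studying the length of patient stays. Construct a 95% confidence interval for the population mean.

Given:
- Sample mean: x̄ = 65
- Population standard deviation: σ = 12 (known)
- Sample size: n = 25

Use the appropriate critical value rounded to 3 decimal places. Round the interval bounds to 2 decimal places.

The population standard deviation σ is known, so use a z-interval (standard normal critical value).

For 95% confidence, z* = 1.96 (from standard normal table)

Standard error: SE = σ/√n = 12/√25 = 2.400000

Margin of error: E = z* × SE = 1.96 × 2.400000 = 4.7040

Z-interval: x̄ ± E = 65 ± 4.7040 = (60.2960, 69.7040)

Rounded to 2 decimal places:

(60.30, 69.70)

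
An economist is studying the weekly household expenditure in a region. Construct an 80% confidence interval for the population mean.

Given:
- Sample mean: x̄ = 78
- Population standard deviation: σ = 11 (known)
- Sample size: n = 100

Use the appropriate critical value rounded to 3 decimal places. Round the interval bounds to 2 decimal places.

The population standard deviation σ is known, so use a z-interval (standard normal critical value).

For 80% confidence, z* = 1.282 (from standard normal table)

Standard error: SE = σ/√n = 11/√100 = 1.100000

Margin of error: E = z* × SE = 1.282 × 1.100000 = 1.4102

Z-interval: x̄ ± E = 78 ± 1.4102 = (76.5898, 79.4102)

Rounded to 2 decimal places:

(76.59, 79.41)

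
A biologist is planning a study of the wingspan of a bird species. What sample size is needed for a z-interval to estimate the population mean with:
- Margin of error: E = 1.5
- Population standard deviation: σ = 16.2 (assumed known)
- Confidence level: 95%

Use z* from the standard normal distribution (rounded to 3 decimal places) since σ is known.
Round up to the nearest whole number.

Using z* since population σ is known (z-interval formula).

For 95% confidence, z* = 1.96 (from standard normal table)

Sample size formula for z-interval: n = (z*σ/E)²

n = (1.96 × 16.2 / 1.5)²
  = (21.168000)²
  = 448.0842

Round up to the nearest whole number: n = 449

449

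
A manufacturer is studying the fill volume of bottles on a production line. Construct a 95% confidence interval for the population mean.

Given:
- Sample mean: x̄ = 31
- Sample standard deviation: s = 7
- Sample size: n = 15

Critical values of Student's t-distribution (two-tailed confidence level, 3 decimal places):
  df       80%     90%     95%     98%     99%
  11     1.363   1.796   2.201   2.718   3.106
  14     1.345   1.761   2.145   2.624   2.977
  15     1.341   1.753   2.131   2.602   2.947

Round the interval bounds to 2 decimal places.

The population standard deviation σ is unknown (only the sample standard deviation s is given), so use a t-interval with df = n - 1 = 15 - 1 = 14.

For 95% confidence with df = 14, t* = 2.145 (from t-table)

Standard error: SE = s/√n = 7/√15 = 1.807392

Margin of error: E = t* × SE = 2.145 × 1.807392 = 3.8769

T-interval: x̄ ± E = 31 ± 3.8769 = (27.1231, 34.8769)

Rounded to 2 decimal places:

(27.12, 34.88)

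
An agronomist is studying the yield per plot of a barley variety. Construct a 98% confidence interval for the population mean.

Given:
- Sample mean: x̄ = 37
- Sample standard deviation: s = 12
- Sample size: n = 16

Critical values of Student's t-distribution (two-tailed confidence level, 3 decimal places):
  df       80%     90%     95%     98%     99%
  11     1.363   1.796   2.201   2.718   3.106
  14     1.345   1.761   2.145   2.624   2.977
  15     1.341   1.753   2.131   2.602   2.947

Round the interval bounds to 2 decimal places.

The population standard deviation σ is unknown (only the sample standard deviation s is given), so use a t-interval with df = n - 1 = 16 - 1 = 15.

For 98% confidence with df = 15, t* = 2.602 (from t-table)

Standard error: SE = s/√n = 12/√16 = 3.000000

Margin of error: E = t* × SE = 2.602 × 3.000000 = 7.8060

T-interval: x̄ ± E = 37 ± 7.8060 = (29.1940, 44.8060)

Rounded to 2 decimal places:

(29.19, 44.81)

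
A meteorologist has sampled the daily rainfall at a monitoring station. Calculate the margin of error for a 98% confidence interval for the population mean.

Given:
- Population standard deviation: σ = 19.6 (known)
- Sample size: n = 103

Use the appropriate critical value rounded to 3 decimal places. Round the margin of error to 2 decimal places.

The population standard deviation σ is known, so use the z-interval margin of error formula.

For 98% confidence, z* = 2.326 (from standard normal table)

Margin of error formula for z-interval: E = z* × σ/√n

E = 2.326 × 19.6/√103
  = 2.326 × 1.931245
  = 4.4921

Rounded to 2 decimal places:

4.49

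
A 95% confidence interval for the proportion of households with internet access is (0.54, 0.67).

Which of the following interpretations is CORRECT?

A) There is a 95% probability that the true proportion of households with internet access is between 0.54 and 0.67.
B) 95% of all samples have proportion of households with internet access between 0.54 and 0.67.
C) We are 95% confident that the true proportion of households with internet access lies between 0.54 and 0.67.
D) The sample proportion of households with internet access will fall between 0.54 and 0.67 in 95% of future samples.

A confidence interval represents our confidence in the procedure, not a probability statement about the parameter.

Key concept: If we repeated this sampling process many times and computed a 95% CI each time, about 95% of those intervals would contain the true population parameter.

For this specific interval (0.54, 0.67):
- Midpoint (point estimate): 0.605
- Margin of error: 0.065

The correct interpretation is the one stating confidence that the true parameter lies in the interval — option C.

C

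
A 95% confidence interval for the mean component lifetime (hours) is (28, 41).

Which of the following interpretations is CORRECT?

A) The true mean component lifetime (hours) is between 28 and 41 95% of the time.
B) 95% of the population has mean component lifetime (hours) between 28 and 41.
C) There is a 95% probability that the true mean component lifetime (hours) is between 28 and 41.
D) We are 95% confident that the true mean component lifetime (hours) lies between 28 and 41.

A confidence interval represents our confidence in the procedure, not a probability statement about the parameter.

Key concept: If we repeated this sampling process many times and computed a 95% CI each time, about 95% of those intervals would contain the true population parameter.

For this specific interval (28, 41):
- Midpoint (point estimate): 34.5
- Margin of error: 6.5

The correct interpretation is the one stating confidence that the true parameter lies in the interval — option D.

D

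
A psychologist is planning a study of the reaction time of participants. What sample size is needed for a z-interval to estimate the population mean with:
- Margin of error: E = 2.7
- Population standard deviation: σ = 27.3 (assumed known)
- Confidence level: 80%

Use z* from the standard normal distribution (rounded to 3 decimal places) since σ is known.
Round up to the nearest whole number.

Using z* since population σ is known (z-interval formula).

For 80% confidence, z* = 1.282 (from standard normal table)

Sample size formula for z-interval: n = (z*σ/E)²

n = (1.282 × 27.3 / 2.7)²
  = (12.962444)²
  = 168.0250

Round up to the nearest whole number: n = 169

169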